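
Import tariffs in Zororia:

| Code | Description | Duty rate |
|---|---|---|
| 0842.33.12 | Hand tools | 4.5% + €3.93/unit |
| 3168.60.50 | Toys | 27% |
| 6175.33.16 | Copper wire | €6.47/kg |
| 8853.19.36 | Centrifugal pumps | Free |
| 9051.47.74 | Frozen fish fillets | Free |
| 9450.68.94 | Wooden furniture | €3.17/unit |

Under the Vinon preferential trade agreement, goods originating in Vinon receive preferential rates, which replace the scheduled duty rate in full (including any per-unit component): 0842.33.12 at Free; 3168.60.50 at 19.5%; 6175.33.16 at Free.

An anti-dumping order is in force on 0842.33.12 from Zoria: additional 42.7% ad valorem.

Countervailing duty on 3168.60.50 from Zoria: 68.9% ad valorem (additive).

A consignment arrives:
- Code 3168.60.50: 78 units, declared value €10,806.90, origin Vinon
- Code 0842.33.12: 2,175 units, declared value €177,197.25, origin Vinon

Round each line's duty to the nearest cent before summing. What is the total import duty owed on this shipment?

Line 1 (3168.60.50, Vinon, 78 units, €10,806.90):
Base rate for 3168.60.50 is 27%.
Origin Vinon qualifies under the Zororia–Vinon agreement and 3168.60.50 is covered: preferential rate 19.5% applies instead.
The additional-duty order on 3168.60.50 targets Zoria, not Vinon; it does not apply.
Duty = €10,806.90 × 19.5% = €2,107.35.
Line 2 (0842.33.12, Vinon, 2,175 units, €177,197.25):
Base rate for 0842.33.12 is 4.5% + €3.93/unit.
Origin Vinon qualifies under the Zororia–Vinon agreement and 0842.33.12 is covered: preferential rate Free applies instead.
The additional-duty order on 0842.33.12 targets Zoria, not Vinon; it does not apply.
Duty = €177,197.25 × 0% = €0.00.
Total = €2,107.35 + €0.00 = €2,107.35.

€2,107.35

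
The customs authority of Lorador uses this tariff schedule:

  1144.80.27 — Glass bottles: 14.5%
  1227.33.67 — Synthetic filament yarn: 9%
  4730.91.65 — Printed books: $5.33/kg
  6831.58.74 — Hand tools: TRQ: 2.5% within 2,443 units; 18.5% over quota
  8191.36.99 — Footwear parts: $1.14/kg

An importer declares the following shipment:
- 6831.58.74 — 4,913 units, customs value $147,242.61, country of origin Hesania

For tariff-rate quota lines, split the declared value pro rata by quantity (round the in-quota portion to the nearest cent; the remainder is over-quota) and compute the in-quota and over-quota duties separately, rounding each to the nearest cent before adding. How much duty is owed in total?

$15,525.21

Line 1 (6831.58.74, Hesania, 4,913 units, $147,242.61):
Code 6831.58.74 is under a tariff-rate quota (threshold 2,443 units). In-quota: 2,443 units at 2.5%; over-quota: 2,470 units at 18.5%.
Pro-rata value split: in-quota = $147,242.61 × 2,443/4,913 = $73,216.71; over-quota = $147,242.61 − $73,216.71 = $74,025.90.
In-quota duty = $73,216.71 × 2.5% = $1,830.42. Over-quota duty = $74,025.90 × 18.5% = $13,694.79.
Line duty = $1,830.42 + $13,694.79 = $15,525.21.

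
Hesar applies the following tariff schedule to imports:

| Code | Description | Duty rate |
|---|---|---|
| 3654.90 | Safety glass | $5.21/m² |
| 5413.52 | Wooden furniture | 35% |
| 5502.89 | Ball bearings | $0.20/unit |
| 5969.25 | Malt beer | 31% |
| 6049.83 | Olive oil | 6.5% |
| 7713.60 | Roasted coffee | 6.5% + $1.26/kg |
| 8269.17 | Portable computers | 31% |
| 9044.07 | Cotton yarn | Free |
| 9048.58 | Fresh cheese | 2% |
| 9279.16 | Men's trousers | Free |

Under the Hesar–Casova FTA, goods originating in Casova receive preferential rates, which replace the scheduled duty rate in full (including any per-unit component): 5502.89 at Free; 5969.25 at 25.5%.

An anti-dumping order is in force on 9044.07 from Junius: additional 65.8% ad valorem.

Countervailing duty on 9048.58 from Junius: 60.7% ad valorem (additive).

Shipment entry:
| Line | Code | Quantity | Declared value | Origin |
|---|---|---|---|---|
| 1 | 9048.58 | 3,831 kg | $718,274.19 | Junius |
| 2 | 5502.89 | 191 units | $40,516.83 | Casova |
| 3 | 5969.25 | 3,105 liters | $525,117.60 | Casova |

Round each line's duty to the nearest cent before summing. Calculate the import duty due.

$584,262.91

Line 1 (9048.58, Junius, 3,831 kg, $718,274.19):
Base rate for 9048.58 is 2%.
Additional duty on 9048.58 from Junius: +60.7%. Applied ad valorem rate: 2% + 60.7% = 62.7%.
Duty = $718,274.19 × 62.7% = $450,357.92.
Line 2 (5502.89, Casova, 191 units, $40,516.83):
Base rate for 5502.89 is $0.20/unit.
Origin Casova qualifies under the Hesar–Casova agreement and 5502.89 is covered: preferential rate Free applies instead.
Duty = $40,516.83 × 0% = $0.00.
Line 3 (5969.25, Casova, 3,105 liters, $525,117.60):
Base rate for 5969.25 is 31%.
Origin Casova qualifies under the Hesar–Casova agreement and 5969.25 is covered: preferential rate 25.5% applies instead.
Duty = $525,117.60 × 25.5% = $133,904.99.
Total = $450,357.92 + $0.00 + $133,904.99 = $584,262.91.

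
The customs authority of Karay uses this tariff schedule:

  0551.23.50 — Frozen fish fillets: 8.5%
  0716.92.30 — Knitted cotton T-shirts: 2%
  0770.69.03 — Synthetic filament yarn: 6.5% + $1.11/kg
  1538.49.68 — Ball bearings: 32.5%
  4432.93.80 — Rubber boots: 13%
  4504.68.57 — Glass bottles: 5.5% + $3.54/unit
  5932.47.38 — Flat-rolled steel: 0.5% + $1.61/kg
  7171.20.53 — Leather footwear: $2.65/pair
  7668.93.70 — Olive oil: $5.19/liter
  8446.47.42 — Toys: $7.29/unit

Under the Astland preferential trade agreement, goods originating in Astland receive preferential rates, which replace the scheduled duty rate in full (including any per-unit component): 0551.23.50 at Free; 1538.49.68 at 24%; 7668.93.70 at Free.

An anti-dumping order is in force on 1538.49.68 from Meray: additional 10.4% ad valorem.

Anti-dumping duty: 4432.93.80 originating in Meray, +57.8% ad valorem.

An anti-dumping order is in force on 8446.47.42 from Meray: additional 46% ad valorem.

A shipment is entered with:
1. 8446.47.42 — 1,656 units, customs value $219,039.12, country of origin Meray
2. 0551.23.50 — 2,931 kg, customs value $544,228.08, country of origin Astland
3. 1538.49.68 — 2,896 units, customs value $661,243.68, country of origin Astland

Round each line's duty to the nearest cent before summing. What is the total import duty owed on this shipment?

$271,528.72

Line 1 (8446.47.42, Meray, 1,656 units, $219,039.12):
Base rate for 8446.47.42 is $7.29/unit.
Additional duty on 8446.47.42 from Meray: +46% ad valorem. Applied ad valorem rate = 46%.
Duty = $219,039.12 × 46% + 1,656 × $7.29 = $112,830.24.
Line 2 (0551.23.50, Astland, 2,931 kg, $544,228.08):
Base rate for 0551.23.50 is 8.5%.
Origin Astland qualifies under the Karay–Astland agreement and 0551.23.50 is covered: preferential rate Free applies instead.
Duty = $544,228.08 × 0% = $0.00.
Line 3 (1538.49.68, Astland, 2,896 units, $661,243.68):
Base rate for 1538.49.68 is 32.5%.
Origin Astland qualifies under the Karay–Astland agreement and 1538.49.68 is covered: preferential rate 24% applies instead.
The additional-duty order on 1538.49.68 targets Meray, not Astland; it does not apply.
Duty = $661,243.68 × 24% = $158,698.48.
Total = $112,830.24 + $0.00 + $158,698.48 = $271,528.72.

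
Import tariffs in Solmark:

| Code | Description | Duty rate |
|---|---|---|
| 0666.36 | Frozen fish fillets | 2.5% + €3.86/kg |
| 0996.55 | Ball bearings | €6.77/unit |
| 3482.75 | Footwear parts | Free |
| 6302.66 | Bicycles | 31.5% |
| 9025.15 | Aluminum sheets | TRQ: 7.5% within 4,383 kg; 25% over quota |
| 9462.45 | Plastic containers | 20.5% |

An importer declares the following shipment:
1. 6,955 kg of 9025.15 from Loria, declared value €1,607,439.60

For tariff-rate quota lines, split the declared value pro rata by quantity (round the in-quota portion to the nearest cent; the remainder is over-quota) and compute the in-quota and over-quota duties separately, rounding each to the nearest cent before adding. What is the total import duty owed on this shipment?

Line 1 (9025.15, Loria, 6,955 kg, €1,607,439.60):
Code 9025.15 is under a tariff-rate quota (threshold 4,383 kg). In-quota: 4,383 kg at 7.5%; over-quota: 2,572 kg at 25%.
Pro-rata value split: in-quota = €1,607,439.60 × 4,383/6,955 = €1,012,998.96; over-quota = €1,607,439.60 − €1,012,998.96 = €594,440.64.
In-quota duty = €1,012,998.96 × 7.5% = €75,974.92. Over-quota duty = €594,440.64 × 25% = €148,610.16.
Line duty = €75,974.92 + €148,610.16 = €224,585.08.

€224,585.08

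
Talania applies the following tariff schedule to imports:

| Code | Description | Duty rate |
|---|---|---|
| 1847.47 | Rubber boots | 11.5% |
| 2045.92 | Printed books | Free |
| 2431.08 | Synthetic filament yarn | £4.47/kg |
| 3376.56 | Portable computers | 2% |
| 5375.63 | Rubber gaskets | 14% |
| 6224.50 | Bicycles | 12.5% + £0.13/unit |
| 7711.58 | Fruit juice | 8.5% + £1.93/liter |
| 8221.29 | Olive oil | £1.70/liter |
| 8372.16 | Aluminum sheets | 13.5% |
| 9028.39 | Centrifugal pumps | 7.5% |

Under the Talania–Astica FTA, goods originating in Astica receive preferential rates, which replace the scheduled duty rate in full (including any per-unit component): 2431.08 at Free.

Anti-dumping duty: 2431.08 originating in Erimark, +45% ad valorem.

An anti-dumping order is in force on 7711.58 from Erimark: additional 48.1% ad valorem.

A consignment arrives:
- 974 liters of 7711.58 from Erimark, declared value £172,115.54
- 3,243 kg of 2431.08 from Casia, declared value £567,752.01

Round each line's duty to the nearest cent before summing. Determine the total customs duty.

£113,793.43

Line 1 (7711.58, Erimark, 974 liters, £172,115.54):
Base rate for 7711.58 is 8.5% + £1.93/liter.
Additional duty on 7711.58 from Erimark: +48.1%. Applied ad valorem rate: 8.5% + 48.1% = 56.6%.
Duty = £172,115.54 × 56.6% + 974 × £1.93 = £99,297.22.
Line 2 (2431.08, Casia, 3,243 kg, £567,752.01):
Base rate for 2431.08 is £4.47/kg.
2431.08 has an FTA preferential rate, but origin Casia is not Astica; base rate stands.
The additional-duty order on 2431.08 targets Erimark, not Casia; it does not apply.
Duty = 3,243 × £4.47 = £14,496.21.
Total = £99,297.22 + £14,496.21 = £113,793.43.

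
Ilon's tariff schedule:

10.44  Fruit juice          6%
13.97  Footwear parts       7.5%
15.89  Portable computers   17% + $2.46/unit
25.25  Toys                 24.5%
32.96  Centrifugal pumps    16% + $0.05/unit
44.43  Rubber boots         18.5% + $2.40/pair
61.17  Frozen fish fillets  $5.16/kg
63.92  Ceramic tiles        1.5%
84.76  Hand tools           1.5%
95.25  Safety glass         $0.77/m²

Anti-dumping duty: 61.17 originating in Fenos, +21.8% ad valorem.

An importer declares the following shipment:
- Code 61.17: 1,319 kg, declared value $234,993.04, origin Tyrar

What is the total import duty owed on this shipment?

Line 1 (61.17, Tyrar, 1,319 kg, $234,993.04):
Base rate for 61.17 is $5.16/kg.
The additional-duty order on 61.17 targets Fenos, not Tyrar; it does not apply.
Duty = 1,319 × $5.16 = $6,806.04.

$6,806.04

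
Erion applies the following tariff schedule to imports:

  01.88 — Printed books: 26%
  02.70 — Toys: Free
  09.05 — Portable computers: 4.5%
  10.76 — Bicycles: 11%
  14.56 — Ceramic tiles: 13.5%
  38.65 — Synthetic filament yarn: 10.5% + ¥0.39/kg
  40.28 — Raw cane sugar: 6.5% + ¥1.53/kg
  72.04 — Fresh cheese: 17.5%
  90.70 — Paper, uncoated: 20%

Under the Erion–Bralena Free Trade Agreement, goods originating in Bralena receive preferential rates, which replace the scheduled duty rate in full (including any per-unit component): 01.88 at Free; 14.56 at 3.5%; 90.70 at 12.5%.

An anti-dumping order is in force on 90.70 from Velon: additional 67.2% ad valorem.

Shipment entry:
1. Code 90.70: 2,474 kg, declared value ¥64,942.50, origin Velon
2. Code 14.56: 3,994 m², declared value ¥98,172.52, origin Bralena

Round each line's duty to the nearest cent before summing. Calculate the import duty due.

¥60,065.90

Line 1 (90.70, Velon, 2,474 kg, ¥64,942.50):
Base rate for 90.70 is 20%.
90.70 has an FTA preferential rate, but origin Velon is not Bralena; base rate stands.
Additional duty on 90.70 from Velon: +67.2%. Applied ad valorem rate: 20% + 67.2% = 87.2%.
Duty = ¥64,942.50 × 87.2% = ¥56,629.86.
Line 2 (14.56, Bralena, 3,994 m², ¥98,172.52):
Base rate for 14.56 is 13.5%.
Origin Bralena qualifies under the Erion–Bralena agreement and 14.56 is covered: preferential rate 3.5% applies instead.
Duty = ¥98,172.52 × 3.5% = ¥3,436.04.
Total = ¥56,629.86 + ¥3,436.04 = ¥60,065.90.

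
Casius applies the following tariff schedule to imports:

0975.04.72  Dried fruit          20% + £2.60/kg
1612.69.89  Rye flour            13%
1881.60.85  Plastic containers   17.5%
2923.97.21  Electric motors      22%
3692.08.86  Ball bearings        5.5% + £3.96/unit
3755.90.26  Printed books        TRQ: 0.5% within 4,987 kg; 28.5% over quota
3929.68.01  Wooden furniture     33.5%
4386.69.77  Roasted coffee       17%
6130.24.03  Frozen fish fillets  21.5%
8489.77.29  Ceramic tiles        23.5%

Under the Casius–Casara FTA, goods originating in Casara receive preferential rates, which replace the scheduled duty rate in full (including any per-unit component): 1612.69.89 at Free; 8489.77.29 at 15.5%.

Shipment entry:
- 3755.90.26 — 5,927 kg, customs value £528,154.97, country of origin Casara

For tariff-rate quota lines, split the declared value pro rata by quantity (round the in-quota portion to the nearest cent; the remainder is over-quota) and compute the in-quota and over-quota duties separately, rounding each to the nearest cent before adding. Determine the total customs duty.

£26,094.53

Line 1 (3755.90.26, Casara, 5,927 kg, £528,154.97):
Code 3755.90.26 is under a tariff-rate quota (threshold 4,987 kg). In-quota: 4,987 kg at 0.5%; over-quota: 940 kg at 28.5%.
Pro-rata value split: in-quota = £528,154.97 × 4,987/5,927 = £444,391.57; over-quota = £528,154.97 − £444,391.57 = £83,763.40.
In-quota duty = £444,391.57 × 0.5% = £2,221.96. Over-quota duty = £83,763.40 × 28.5% = £23,872.57.
Line duty = £2,221.96 + £23,872.57 = £26,094.53.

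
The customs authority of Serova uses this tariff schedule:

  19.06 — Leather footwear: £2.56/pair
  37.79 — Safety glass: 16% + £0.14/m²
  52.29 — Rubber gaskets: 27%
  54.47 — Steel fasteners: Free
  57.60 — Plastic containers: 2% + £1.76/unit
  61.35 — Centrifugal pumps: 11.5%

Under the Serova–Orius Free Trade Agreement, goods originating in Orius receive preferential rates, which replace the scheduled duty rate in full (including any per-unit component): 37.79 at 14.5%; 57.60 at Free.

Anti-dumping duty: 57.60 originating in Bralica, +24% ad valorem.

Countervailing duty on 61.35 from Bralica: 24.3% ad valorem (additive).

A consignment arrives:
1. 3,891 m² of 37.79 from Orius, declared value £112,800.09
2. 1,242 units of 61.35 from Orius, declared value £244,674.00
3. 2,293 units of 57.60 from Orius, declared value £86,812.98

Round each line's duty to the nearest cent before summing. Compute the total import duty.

£44,493.52

Line 1 (37.79, Orius, 3,891 m², £112,800.09):
Base rate for 37.79 is 16% + £0.14/m².
Origin Orius qualifies under the Serova–Orius agreement and 37.79 is covered: preferential rate 14.5% applies instead.
Duty = £112,800.09 × 14.5% = £16,356.01.
Line 2 (61.35, Orius, 1,242 units, £244,674.00):
Base rate for 61.35 is 11.5%.
Origin Orius is the FTA partner but 61.35 is not on the preference list; base rate stands.
The additional-duty order on 61.35 targets Bralica, not Orius; it does not apply.
Duty = £244,674.00 × 11.5% = £28,137.51.
Line 3 (57.60, Orius, 2,293 units, £86,812.98):
Base rate for 57.60 is 2% + £1.76/unit.
Origin Orius qualifies under the Serova–Orius agreement and 57.60 is covered: preferential rate Free applies instead.
The additional-duty order on 57.60 targets Bralica, not Orius; it does not apply.
Duty = £86,812.98 × 0% = £0.00.
Total = £16,356.01 + £28,137.51 + £0.00 = £44,493.52.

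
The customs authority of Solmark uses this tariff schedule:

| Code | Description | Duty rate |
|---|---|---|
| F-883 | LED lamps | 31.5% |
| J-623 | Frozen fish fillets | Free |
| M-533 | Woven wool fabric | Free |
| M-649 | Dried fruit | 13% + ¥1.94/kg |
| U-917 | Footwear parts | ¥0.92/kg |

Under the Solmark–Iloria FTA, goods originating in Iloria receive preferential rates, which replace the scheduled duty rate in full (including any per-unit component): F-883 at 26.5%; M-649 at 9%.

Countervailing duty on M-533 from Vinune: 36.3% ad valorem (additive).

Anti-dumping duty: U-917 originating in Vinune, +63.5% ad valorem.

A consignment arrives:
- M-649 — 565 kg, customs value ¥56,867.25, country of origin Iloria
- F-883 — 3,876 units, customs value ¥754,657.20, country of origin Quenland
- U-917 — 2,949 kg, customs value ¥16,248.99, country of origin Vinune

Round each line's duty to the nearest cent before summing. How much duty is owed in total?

¥255,866.26

Line 1 (M-649, Iloria, 565 kg, ¥56,867.25):
Base rate for M-649 is 13% + ¥1.94/kg.
Origin Iloria qualifies under the Solmark–Iloria agreement and M-649 is covered: preferential rate 9% applies instead.
Duty = ¥56,867.25 × 9% = ¥5,118.05.
Line 2 (F-883, Quenland, 3,876 units, ¥754,657.20):
Base rate for F-883 is 31.5%.
F-883 has an FTA preferential rate, but origin Quenland is not Iloria; base rate stands.
Duty = ¥754,657.20 × 31.5% = ¥237,717.02.
Line 3 (U-917, Vinune, 2,949 kg, ¥16,248.99):
Base rate for U-917 is ¥0.92/kg.
Additional duty on U-917 from Vinune: +63.5% ad valorem. Applied ad valorem rate = 63.5%.
Duty = ¥16,248.99 × 63.5% + 2,949 × ¥0.92 = ¥13,031.19.
Total = ¥5,118.05 + ¥237,717.02 + ¥13,031.19 = ¥255,866.26.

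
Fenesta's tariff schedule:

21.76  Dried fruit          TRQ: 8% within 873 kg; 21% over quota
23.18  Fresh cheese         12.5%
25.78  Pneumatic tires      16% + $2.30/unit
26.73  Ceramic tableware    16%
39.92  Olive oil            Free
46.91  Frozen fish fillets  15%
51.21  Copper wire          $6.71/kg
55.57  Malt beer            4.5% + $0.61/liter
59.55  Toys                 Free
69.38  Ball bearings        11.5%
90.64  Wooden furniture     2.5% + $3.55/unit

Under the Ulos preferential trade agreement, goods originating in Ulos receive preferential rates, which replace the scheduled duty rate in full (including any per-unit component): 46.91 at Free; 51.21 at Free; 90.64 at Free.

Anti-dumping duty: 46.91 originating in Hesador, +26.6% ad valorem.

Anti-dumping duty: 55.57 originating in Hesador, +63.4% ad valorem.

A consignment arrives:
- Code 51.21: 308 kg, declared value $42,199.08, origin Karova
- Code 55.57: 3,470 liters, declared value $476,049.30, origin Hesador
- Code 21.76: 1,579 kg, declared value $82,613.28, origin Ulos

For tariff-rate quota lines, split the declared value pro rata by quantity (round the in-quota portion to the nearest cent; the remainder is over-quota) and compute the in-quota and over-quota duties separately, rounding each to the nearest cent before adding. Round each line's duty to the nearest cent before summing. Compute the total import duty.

$338,831.84

Line 1 (51.21, Karova, 308 kg, $42,199.08):
Base rate for 51.21 is $6.71/kg.
51.21 has an FTA preferential rate, but origin Karova is not Ulos; base rate stands.
Duty = 308 × $6.71 = $2,066.68.
Line 2 (55.57, Hesador, 3,470 liters, $476,049.30):
Base rate for 55.57 is 4.5% + $0.61/liter.
Additional duty on 55.57 from Hesador: +63.4%. Applied ad valorem rate: 4.5% + 63.4% = 67.9%.
Duty = $476,049.30 × 67.9% + 3,470 × $0.61 = $325,354.17.
Line 3 (21.76, Ulos, 1,579 kg, $82,613.28):
Code 21.76 is under a tariff-rate quota (threshold 873 kg). In-quota: 873 kg at 8%; over-quota: 706 kg at 21%.
Pro-rata value split: in-quota = $82,613.28 × 873/1,579 = $45,675.36; over-quota = $82,613.28 − $45,675.36 = $36,937.92.
In-quota duty = $45,675.36 × 8% = $3,654.03. Over-quota duty = $36,937.92 × 21% = $7,756.96.
Line duty = $3,654.03 + $7,756.96 = $11,410.99.
Total = $2,066.68 + $325,354.17 + $11,410.99 = $338,831.84.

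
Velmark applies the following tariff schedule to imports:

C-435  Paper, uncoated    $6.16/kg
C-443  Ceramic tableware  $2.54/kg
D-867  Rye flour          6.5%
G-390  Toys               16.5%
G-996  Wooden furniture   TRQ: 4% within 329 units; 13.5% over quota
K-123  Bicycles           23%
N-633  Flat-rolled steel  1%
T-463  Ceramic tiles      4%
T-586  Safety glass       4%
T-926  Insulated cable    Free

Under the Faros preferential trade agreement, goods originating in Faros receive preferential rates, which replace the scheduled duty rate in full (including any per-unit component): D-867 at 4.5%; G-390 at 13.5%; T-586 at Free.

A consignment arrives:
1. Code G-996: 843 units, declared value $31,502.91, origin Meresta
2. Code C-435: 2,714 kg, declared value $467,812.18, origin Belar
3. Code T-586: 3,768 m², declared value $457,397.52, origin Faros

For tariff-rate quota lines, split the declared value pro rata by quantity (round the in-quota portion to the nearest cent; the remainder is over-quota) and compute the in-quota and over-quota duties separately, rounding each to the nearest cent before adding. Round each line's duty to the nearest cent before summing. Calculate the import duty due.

$19,803.13

Line 1 (G-996, Meresta, 843 units, $31,502.91):
Code G-996 is under a tariff-rate quota (threshold 329 units). In-quota: 329 units at 4%; over-quota: 514 units at 13.5%.
Pro-rata value split: in-quota = $31,502.91 × 329/843 = $12,294.73; over-quota = $31,502.91 − $12,294.73 = $19,208.18.
In-quota duty = $12,294.73 × 4% = $491.79. Over-quota duty = $19,208.18 × 13.5% = $2,593.10.
Line duty = $491.79 + $2,593.10 = $3,084.89.
Line 2 (C-435, Belar, 2,714 kg, $467,812.18):
Base rate for C-435 is $6.16/kg.
Duty = 2,714 × $6.16 = $16,718.24.
Line 3 (T-586, Faros, 3,768 m², $457,397.52):
Base rate for T-586 is 4%.
Origin Faros qualifies under the Velmark–Faros agreement and T-586 is covered: preferential rate Free applies instead.
Duty = $457,397.52 × 0% = $0.00.
Total = $3,084.89 + $16,718.24 + $0.00 = $19,803.13.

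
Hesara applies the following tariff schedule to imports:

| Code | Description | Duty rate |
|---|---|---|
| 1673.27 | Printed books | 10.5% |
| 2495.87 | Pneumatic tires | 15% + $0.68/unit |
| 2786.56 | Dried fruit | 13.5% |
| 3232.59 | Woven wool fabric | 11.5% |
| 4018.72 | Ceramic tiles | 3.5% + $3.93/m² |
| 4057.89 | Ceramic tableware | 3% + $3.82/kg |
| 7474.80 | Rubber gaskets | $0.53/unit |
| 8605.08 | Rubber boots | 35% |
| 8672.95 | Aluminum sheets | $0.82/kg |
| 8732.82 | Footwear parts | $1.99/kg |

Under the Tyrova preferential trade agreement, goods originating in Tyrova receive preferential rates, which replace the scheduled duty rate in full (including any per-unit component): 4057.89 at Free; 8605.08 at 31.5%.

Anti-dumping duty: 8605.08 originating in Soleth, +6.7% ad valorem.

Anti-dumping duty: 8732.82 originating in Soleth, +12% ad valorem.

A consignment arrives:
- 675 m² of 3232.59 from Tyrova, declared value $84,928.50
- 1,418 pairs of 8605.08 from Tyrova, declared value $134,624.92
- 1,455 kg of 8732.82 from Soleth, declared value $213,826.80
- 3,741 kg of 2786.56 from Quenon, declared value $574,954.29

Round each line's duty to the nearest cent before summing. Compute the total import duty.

$158,347.13

Line 1 (3232.59, Tyrova, 675 m², $84,928.50):
Base rate for 3232.59 is 11.5%.
Origin Tyrova is the FTA partner but 3232.59 is not on the preference list; base rate stands.
Duty = $84,928.50 × 11.5% = $9,766.78.
Line 2 (8605.08, Tyrova, 1,418 pairs, $134,624.92):
Base rate for 8605.08 is 35%.
Origin Tyrova qualifies under the Hesara–Tyrova agreement and 8605.08 is covered: preferential rate 31.5% applies instead.
The additional-duty order on 8605.08 targets Soleth, not Tyrova; it does not apply.
Duty = $134,624.92 × 31.5% = $42,406.85.
Line 3 (8732.82, Soleth, 1,455 kg, $213,826.80):
Base rate for 8732.82 is $1.99/kg.
Additional duty on 8732.82 from Soleth: +12% ad valorem. Applied ad valorem rate = 12%.
Duty = $213,826.80 × 12% + 1,455 × $1.99 = $28,554.67.
Line 4 (2786.56, Quenon, 3,741 kg, $574,954.29):
Base rate for 2786.56 is 13.5%.
Duty = $574,954.29 × 13.5% = $77,618.83.
Total = $9,766.78 + $42,406.85 + $28,554.67 + $77,618.83 = $158,347.13.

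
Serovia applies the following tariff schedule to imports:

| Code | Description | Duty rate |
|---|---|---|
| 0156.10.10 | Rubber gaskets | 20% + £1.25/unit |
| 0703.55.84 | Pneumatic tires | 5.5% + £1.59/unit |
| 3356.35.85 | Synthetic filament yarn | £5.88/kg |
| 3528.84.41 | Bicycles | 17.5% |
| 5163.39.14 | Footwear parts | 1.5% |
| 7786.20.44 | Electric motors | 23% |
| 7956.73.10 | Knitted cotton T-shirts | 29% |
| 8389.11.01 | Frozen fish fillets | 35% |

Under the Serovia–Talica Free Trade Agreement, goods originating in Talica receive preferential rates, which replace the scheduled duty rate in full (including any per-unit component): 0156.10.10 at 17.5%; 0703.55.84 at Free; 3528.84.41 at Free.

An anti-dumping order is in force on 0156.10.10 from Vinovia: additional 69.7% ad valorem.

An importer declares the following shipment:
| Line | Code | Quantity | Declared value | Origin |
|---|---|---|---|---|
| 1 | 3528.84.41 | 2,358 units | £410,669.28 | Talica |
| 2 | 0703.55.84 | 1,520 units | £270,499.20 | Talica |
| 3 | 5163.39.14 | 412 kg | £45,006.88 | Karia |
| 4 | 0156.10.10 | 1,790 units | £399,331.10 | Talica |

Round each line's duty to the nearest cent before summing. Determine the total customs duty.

Line 1 (3528.84.41, Talica, 2,358 units, £410,669.28):
Base rate for 3528.84.41 is 17.5%.
Origin Talica qualifies under the Serovia–Talica agreement and 3528.84.41 is covered: preferential rate Free applies instead.
Duty = £410,669.28 × 0% = £0.00.
Line 2 (0703.55.84, Talica, 1,520 units, £270,499.20):
Base rate for 0703.55.84 is 5.5% + £1.59/unit.
Origin Talica qualifies under the Serovia–Talica agreement and 0703.55.84 is covered: preferential rate Free applies instead.
Duty = £270,499.20 × 0% = £0.00.
Line 3 (5163.39.14, Karia, 412 kg, £45,006.88):
Base rate for 5163.39.14 is 1.5%.
Duty = £45,006.88 × 1.5% = £675.10.
Line 4 (0156.10.10, Talica, 1,790 units, £399,331.10):
Base rate for 0156.10.10 is 20% + £1.25/unit.
Origin Talica qualifies under the Serovia–Talica agreement and 0156.10.10 is covered: preferential rate 17.5% applies instead.
The additional-duty order on 0156.10.10 targets Vinovia, not Talica; it does not apply.
Duty = £399,331.10 × 17.5% = £69,882.94.
Total = £0.00 + £0.00 + £675.10 + £69,882.94 = £70,558.04.

£70,558.04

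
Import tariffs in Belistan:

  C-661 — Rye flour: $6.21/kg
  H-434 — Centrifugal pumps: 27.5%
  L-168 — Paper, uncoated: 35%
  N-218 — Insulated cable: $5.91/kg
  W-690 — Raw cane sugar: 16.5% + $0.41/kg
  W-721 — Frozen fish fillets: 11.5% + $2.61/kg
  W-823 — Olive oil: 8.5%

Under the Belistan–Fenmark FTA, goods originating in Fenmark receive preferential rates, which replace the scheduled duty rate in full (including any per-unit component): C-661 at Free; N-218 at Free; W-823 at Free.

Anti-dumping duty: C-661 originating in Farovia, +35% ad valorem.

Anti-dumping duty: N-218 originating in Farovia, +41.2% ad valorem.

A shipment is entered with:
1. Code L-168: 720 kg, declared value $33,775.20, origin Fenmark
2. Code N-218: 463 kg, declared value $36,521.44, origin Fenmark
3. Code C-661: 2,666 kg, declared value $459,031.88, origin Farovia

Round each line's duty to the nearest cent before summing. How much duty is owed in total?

Line 1 (L-168, Fenmark, 720 kg, $33,775.20):
Base rate for L-168 is 35%.
Origin Fenmark is the FTA partner but L-168 is not on the preference list; base rate stands.
Duty = $33,775.20 × 35% = $11,821.32.
Line 2 (N-218, Fenmark, 463 kg, $36,521.44):
Base rate for N-218 is $5.91/kg.
Origin Fenmark qualifies under the Belistan–Fenmark agreement and N-218 is covered: preferential rate Free applies instead.
The additional-duty order on N-218 targets Farovia, not Fenmark; it does not apply.
Duty = $36,521.44 × 0% = $0.00.
Line 3 (C-661, Farovia, 2,666 kg, $459,031.88):
Base rate for C-661 is $6.21/kg.
C-661 has an FTA preferential rate, but origin Farovia is not Fenmark; base rate stands.
Additional duty on C-661 from Farovia: +35% ad valorem. Applied ad valorem rate = 35%.
Duty = $459,031.88 × 35% + 2,666 × $6.21 = $177,217.02.
Total = $11,821.32 + $0.00 + $177,217.02 = $189,038.34.

$189,038.34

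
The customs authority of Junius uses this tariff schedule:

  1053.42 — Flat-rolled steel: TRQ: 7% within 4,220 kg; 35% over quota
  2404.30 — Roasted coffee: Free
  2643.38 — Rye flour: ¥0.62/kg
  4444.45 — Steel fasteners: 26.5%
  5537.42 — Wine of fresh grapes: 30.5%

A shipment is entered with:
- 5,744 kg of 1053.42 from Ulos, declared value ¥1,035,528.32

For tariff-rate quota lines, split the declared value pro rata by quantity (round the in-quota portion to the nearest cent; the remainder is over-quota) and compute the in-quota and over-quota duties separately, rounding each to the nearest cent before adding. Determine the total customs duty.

¥149,416.06

Line 1 (1053.42, Ulos, 5,744 kg, ¥1,035,528.32):
Code 1053.42 is under a tariff-rate quota (threshold 4,220 kg). In-quota: 4,220 kg at 7%; over-quota: 1,524 kg at 35%.
Pro-rata value split: in-quota = ¥1,035,528.32 × 4,220/5,744 = ¥760,781.60; over-quota = ¥1,035,528.32 − ¥760,781.60 = ¥274,746.72.
In-quota duty = ¥760,781.60 × 7% = ¥53,254.71. Over-quota duty = ¥274,746.72 × 35% = ¥96,161.35.
Line duty = ¥53,254.71 + ¥96,161.35 = ¥149,416.06.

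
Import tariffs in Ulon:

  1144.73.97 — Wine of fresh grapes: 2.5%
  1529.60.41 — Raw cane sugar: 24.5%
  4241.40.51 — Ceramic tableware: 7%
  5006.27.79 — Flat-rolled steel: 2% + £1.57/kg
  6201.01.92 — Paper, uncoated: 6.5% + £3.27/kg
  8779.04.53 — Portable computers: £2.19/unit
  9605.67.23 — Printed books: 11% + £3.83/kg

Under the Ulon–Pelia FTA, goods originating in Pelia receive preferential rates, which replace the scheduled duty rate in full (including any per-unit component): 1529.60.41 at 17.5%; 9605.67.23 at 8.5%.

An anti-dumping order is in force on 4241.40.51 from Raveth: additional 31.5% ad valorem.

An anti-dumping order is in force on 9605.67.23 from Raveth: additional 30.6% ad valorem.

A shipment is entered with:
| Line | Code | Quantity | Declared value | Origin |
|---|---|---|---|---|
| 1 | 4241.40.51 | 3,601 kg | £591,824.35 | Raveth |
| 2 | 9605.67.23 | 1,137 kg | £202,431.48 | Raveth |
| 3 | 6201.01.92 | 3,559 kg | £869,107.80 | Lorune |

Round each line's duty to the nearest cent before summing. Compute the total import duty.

Line 1 (4241.40.51, Raveth, 3,601 kg, £591,824.35):
Base rate for 4241.40.51 is 7%.
Additional duty on 4241.40.51 from Raveth: +31.5%. Applied ad valorem rate: 7% + 31.5% = 38.5%.
Duty = £591,824.35 × 38.5% = £227,852.37.
Line 2 (9605.67.23, Raveth, 1,137 kg, £202,431.48):
Base rate for 9605.67.23 is 11% + £3.83/kg.
9605.67.23 has an FTA preferential rate, but origin Raveth is not Pelia; base rate stands.
Additional duty on 9605.67.23 from Raveth: +30.6%. Applied ad valorem rate: 11% + 30.6% = 41.6%.
Duty = £202,431.48 × 41.6% + 1,137 × £3.83 = £88,566.21.
Line 3 (6201.01.92, Lorune, 3,559 kg, £869,107.80):
Base rate for 6201.01.92 is 6.5% + £3.27/kg.
Duty = £869,107.80 × 6.5% + 3,559 × £3.27 = £68,129.94.
Total = £227,852.37 + £88,566.21 + £68,129.94 = £384,548.52.

£384,548.52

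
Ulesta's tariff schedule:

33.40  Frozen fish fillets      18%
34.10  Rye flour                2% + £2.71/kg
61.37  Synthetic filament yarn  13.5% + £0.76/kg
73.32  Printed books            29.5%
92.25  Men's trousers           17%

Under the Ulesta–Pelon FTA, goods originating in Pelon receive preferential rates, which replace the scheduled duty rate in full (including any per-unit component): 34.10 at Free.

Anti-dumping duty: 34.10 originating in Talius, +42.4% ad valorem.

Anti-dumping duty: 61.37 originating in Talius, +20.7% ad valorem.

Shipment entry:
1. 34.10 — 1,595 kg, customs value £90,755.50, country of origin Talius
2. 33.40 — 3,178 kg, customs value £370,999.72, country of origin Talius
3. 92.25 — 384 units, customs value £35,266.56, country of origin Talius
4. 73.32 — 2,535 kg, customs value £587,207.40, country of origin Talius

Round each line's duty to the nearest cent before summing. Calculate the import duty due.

£290,619.34

Line 1 (34.10, Talius, 1,595 kg, £90,755.50):
Base rate for 34.10 is 2% + £2.71/kg.
34.10 has an FTA preferential rate, but origin Talius is not Pelon; base rate stands.
Additional duty on 34.10 from Talius: +42.4%. Applied ad valorem rate: 2% + 42.4% = 44.4%.
Duty = £90,755.50 × 44.4% + 1,595 × £2.71 = £44,617.89.
Line 2 (33.40, Talius, 3,178 kg, £370,999.72):
Base rate for 33.40 is 18%.
Duty = £370,999.72 × 18% = £66,779.95.
Line 3 (92.25, Talius, 384 units, £35,266.56):
Base rate for 92.25 is 17%.
Duty = £35,266.56 × 17% = £5,995.32.
Line 4 (73.32, Talius, 2,535 kg, £587,207.40):
Base rate for 73.32 is 29.5%.
Duty = £587,207.40 × 29.5% = £173,226.18.
Total = £44,617.89 + £66,779.95 + £5,995.32 + £173,226.18 = £290,619.34.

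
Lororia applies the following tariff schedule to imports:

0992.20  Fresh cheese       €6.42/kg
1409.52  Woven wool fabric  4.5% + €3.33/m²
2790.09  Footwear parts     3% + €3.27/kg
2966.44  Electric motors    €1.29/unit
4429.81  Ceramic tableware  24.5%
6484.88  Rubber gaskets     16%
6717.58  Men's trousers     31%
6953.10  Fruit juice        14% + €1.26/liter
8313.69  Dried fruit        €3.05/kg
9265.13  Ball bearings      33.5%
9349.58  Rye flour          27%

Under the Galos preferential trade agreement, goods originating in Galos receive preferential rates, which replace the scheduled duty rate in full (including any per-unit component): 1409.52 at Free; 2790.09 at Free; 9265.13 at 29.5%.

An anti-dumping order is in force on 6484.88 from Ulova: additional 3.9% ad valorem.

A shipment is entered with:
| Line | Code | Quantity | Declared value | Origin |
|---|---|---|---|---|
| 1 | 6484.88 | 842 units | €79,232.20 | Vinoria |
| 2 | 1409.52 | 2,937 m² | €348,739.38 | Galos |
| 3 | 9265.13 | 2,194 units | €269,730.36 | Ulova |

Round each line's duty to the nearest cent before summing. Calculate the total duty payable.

Line 1 (6484.88, Vinoria, 842 units, €79,232.20):
Base rate for 6484.88 is 16%.
The additional-duty order on 6484.88 targets Ulova, not Vinoria; it does not apply.
Duty = €79,232.20 × 16% = €12,677.15.
Line 2 (1409.52, Galos, 2,937 m², €348,739.38):
Base rate for 1409.52 is 4.5% + €3.33/m².
Origin Galos qualifies under the Lororia–Galos agreement and 1409.52 is covered: preferential rate Free applies instead.
Duty = €348,739.38 × 0% = €0.00.
Line 3 (9265.13, Ulova, 2,194 units, €269,730.36):
Base rate for 9265.13 is 33.5%.
9265.13 has an FTA preferential rate, but origin Ulova is not Galos; base rate stands.
Duty = €269,730.36 × 33.5% = €90,359.67.
Total = €12,677.15 + €0.00 + €90,359.67 = €103,036.82.

€103,036.82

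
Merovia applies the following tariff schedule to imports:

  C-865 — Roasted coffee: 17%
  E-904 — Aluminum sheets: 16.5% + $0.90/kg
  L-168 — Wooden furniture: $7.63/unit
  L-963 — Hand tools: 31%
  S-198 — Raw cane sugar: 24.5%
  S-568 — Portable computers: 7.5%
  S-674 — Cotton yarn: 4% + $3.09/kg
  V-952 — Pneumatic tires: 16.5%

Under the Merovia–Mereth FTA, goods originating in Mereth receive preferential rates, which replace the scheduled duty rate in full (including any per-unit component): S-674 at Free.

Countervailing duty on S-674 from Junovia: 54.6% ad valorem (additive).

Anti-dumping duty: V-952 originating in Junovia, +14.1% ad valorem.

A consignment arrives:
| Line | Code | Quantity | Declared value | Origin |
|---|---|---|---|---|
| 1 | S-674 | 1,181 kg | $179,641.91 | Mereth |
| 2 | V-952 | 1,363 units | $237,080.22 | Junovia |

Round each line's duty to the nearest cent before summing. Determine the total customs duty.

Line 1 (S-674, Mereth, 1,181 kg, $179,641.91):
Base rate for S-674 is 4% + $3.09/kg.
Origin Mereth qualifies under the Merovia–Mereth agreement and S-674 is covered: preferential rate Free applies instead.
The additional-duty order on S-674 targets Junovia, not Mereth; it does not apply.
Duty = $179,641.91 × 0% = $0.00.
Line 2 (V-952, Junovia, 1,363 units, $237,080.22):
Base rate for V-952 is 16.5%.
Additional duty on V-952 from Junovia: +14.1%. Applied ad valorem rate: 16.5% + 14.1% = 30.6%.
Duty = $237,080.22 × 30.6% = $72,546.55.
Total = $0.00 + $72,546.55 = $72,546.55.

$72,546.55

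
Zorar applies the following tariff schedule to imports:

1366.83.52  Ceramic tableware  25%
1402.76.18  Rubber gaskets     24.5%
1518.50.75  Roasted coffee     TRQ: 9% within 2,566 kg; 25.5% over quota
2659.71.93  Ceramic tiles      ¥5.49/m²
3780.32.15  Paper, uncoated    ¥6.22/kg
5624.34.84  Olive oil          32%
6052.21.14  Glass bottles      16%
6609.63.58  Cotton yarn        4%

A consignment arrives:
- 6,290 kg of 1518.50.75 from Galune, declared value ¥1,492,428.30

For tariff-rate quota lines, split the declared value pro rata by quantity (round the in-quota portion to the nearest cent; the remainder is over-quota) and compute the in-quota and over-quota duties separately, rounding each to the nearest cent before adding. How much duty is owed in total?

Line 1 (1518.50.75, Galune, 6,290 kg, ¥1,492,428.30):
Code 1518.50.75 is under a tariff-rate quota (threshold 2,566 kg). In-quota: 2,566 kg at 9%; over-quota: 3,724 kg at 25.5%.
Pro-rata value split: in-quota = ¥1,492,428.30 × 2,566/6,290 = ¥608,834.82; over-quota = ¥1,492,428.30 − ¥608,834.82 = ¥883,593.48.
In-quota duty = ¥608,834.82 × 9% = ¥54,795.13. Over-quota duty = ¥883,593.48 × 25.5% = ¥225,316.34.
Line duty = ¥54,795.13 + ¥225,316.34 = ¥280,111.47.

¥280,111.47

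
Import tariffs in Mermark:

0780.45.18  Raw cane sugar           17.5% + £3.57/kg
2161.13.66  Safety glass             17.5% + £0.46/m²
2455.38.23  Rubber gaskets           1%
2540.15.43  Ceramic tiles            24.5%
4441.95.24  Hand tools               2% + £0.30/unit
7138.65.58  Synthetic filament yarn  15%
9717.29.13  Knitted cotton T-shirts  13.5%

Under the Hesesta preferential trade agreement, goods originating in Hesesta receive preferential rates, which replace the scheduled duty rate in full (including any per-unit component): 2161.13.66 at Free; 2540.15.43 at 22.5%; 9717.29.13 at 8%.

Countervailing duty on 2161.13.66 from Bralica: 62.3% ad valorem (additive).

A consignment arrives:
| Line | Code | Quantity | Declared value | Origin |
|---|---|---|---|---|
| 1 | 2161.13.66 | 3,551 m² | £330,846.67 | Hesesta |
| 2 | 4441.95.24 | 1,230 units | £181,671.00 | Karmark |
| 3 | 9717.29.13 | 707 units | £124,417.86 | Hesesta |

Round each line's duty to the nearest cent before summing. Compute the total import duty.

Line 1 (2161.13.66, Hesesta, 3,551 m², £330,846.67):
Base rate for 2161.13.66 is 17.5% + £0.46/m².
Origin Hesesta qualifies under the Mermark–Hesesta agreement and 2161.13.66 is covered: preferential rate Free applies instead.
The additional-duty order on 2161.13.66 targets Bralica, not Hesesta; it does not apply.
Duty = £330,846.67 × 0% = £0.00.
Line 2 (4441.95.24, Karmark, 1,230 units, £181,671.00):
Base rate for 4441.95.24 is 2% + £0.30/unit.
Duty = £181,671.00 × 2% + 1,230 × £0.30 = £4,002.42.
Line 3 (9717.29.13, Hesesta, 707 units, £124,417.86):
Base rate for 9717.29.13 is 13.5%.
Origin Hesesta qualifies under the Mermark–Hesesta agreement and 9717.29.13 is covered: preferential rate 8% applies instead.
Duty = £124,417.86 × 8% = £9,953.43.
Total = £0.00 + £4,002.42 + £9,953.43 = £13,955.85.

£13,955.85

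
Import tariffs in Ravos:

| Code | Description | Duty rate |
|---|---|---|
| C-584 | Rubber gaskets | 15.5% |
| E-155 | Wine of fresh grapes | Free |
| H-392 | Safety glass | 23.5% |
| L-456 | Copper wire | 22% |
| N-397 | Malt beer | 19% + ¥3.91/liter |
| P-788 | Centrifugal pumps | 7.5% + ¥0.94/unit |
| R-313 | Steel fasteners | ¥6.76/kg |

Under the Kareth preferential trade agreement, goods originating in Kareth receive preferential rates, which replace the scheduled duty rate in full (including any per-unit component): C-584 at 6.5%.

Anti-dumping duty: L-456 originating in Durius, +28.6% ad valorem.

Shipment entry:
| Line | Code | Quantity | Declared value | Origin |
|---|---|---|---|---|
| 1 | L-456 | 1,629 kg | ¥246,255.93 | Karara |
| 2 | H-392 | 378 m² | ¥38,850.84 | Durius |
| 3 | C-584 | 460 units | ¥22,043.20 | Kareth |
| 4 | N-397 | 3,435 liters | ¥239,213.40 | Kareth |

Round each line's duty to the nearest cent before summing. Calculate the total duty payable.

¥123,620.46

Line 1 (L-456, Karara, 1,629 kg, ¥246,255.93):
Base rate for L-456 is 22%.
The additional-duty order on L-456 targets Durius, not Karara; it does not apply.
Duty = ¥246,255.93 × 22% = ¥54,176.30.
Line 2 (H-392, Durius, 378 m², ¥38,850.84):
Base rate for H-392 is 23.5%.
Duty = ¥38,850.84 × 23.5% = ¥9,129.95.
Line 3 (C-584, Kareth, 460 units, ¥22,043.20):
Base rate for C-584 is 15.5%.
Origin Kareth qualifies under the Ravos–Kareth agreement and C-584 is covered: preferential rate 6.5% applies instead.
Duty = ¥22,043.20 × 6.5% = ¥1,432.81.
Line 4 (N-397, Kareth, 3,435 liters, ¥239,213.40):
Base rate for N-397 is 19% + ¥3.91/liter.
Origin Kareth is the FTA partner but N-397 is not on the preference list; base rate stands.
Duty = ¥239,213.40 × 19% + 3,435 × ¥3.91 = ¥58,881.40.
Total = ¥54,176.30 + ¥9,129.95 + ¥1,432.81 + ¥58,881.40 = ¥123,620.46.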